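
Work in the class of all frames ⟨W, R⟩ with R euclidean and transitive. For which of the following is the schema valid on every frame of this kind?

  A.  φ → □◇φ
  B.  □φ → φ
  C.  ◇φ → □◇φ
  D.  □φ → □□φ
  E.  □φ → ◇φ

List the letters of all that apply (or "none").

C, D

(A) φ → □◇φ (axiom B) characterises the symmetric frames. Such an R need not be symmetric — not valid.
(B) □φ → φ (axiom T) characterises the reflexive frames. Such an R need not be reflexive — not valid.
(C) ◇φ → □◇φ is axiom 5; it is valid on a frame exactly when R is euclidean. Every such R is euclidean, so valid.
(D) □φ → □□φ is axiom 4; it is valid on a frame exactly when R is transitive. Every such R is transitive, so valid.
(E) □φ → ◇φ (axiom D) characterises the serial frames. Such an R need not be serial — not valid.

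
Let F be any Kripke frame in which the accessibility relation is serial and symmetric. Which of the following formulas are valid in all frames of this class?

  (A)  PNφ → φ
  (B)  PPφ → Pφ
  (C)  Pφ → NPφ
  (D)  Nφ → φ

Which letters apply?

(A) PNφ → φ (the dual of axiom B) characterises the symmetric frames. Every such R is symmetric — valid.
(B) the dual of axiom 4: valid iff R is transitive. Such an R need not be transitive — not valid.
(C) Pφ → NPφ is axiom 5, which corresponds to the euclidean property. Such an R need not be euclidean — not valid.
(D) Nφ → φ is axiom T; it is valid on a frame exactly when R is reflexive. Such an R need not be reflexive, so not valid.

A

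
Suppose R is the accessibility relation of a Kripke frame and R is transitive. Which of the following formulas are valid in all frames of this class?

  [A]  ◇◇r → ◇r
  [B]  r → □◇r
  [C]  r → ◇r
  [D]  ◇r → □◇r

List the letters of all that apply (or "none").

A

(A) ◇◇r → ◇r (the dual of axiom 4) characterises the transitive frames. Every such R is transitive — valid.
(B) r → □◇r is axiom B; it is valid on a frame exactly when R is symmetric. Such an R need not be symmetric, so not valid.
(C) r → ◇r (the dual of axiom T) characterises the reflexive frames. Such an R need not be reflexive — not valid.
(D) ◇r → □◇r is axiom 5, which corresponds to the euclidean property. Such an R need not be euclidean — not valid.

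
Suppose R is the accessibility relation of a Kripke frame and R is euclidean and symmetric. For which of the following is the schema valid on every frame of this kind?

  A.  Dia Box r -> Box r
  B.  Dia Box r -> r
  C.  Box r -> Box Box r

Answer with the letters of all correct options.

A, B, C

A symmetric euclidean relation is transitive (uRv and vRw give vRu by symmetry, then uRw by the euclidean condition, applied at v).
(A) Dia Box r -> Box r (the dual of axiom 5) characterises the euclidean frames. Every such R is euclidean — valid.
(B) Dia Box r -> r is the dual of axiom B; it is valid on a frame exactly when R is symmetric. Every such R is symmetric, so valid.
(C) Box r -> Box Box r (axiom 4) characterises the transitive frames. Every such R is transitive — valid.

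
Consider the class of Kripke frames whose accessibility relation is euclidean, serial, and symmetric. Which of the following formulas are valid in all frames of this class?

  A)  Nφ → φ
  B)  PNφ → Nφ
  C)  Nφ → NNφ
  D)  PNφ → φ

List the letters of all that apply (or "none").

Serial, symmetric and euclidean together give transitive (from symmetry + euclidean) and then reflexive; the relation is an equivalence.
(A) axiom T: valid iff R is reflexive. Every such R is reflexive — valid.
(B) the dual of axiom 5: valid iff R is euclidean. Every such R is euclidean — valid.
(C) Nφ → NNφ is axiom 4; it is valid on a frame exactly when R is transitive. Every such R is transitive, so valid.
(D) PNφ → φ is the dual of axiom B, which corresponds to symmetry. Every such R is symmetric — valid.

A, B, C, D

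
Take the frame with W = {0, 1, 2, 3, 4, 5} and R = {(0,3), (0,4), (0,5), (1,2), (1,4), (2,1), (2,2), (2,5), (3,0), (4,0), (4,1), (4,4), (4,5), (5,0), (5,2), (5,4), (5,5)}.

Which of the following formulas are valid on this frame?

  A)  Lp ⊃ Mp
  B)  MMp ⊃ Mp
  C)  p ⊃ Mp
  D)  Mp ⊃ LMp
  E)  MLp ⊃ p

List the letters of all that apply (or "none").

R is not reflexive: not 0 R 0.
R is symmetric: every R-edge is matched by its reverse.
R is not transitive: 0 R 3 and 3 R 0 but not 0 R 0.
R is not euclidean: 0 R 3 and 0 R 4 but not 3 R 4.
R is serial: every world has an R-successor.
(A) Lp ⊃ Mp (axiom D) characterises the serial frames. R is serial — valid.
(B) MMp ⊃ Mp is the dual of axiom 4; it is valid on a frame exactly when R is transitive. R is not transitive, so not valid.
(C) p ⊃ Mp is the dual of axiom T, which corresponds to reflexivity. R is not reflexive — not valid.
(D) Mp ⊃ LMp is axiom 5; it is valid on a frame exactly when R is euclidean. R is not euclidean, so not valid.
(E) MLp ⊃ p is the dual of axiom B, which corresponds to symmetry. R is symmetric — valid.

A, E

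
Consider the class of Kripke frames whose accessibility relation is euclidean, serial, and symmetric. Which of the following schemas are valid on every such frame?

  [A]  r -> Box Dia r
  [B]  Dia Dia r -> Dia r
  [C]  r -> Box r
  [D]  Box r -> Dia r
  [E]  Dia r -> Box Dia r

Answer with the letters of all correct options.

A, B, D, E

Serial, symmetric and euclidean together give transitive (from symmetry + euclidean) and then reflexive; the relation is an equivalence.
(A) r -> Box Dia r is axiom B; it is valid on a frame exactly when R is symmetric. Every such R is symmetric, so valid.
(B) Dia Dia r -> Dia r is the dual of axiom 4; it is valid on a frame exactly when R is transitive. Every such R is transitive, so valid.
(C) r -> Box r is valid only on frames where every R-edge is a self-loop. Such an R need not be a subset of the identity — not valid.
(D) axiom D: valid iff R is serial. Every such R is serial — valid.
(E) Dia r -> Box Dia r is axiom 5; it is valid on a frame exactly when R is euclidean. Every such R is euclidean, so valid.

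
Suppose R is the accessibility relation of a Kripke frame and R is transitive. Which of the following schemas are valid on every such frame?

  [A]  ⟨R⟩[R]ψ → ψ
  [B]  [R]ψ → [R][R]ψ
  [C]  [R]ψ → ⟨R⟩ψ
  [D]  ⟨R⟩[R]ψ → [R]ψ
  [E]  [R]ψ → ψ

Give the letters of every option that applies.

(A) ⟨R⟩[R]ψ → ψ (the dual of axiom B) characterises the symmetric frames. Such an R need not be symmetric — not valid.
(B) axiom 4: valid iff R is transitive. Every such R is transitive — valid.
(C) [R]ψ → ⟨R⟩ψ is axiom D, which corresponds to seriality. Such an R need not be serial — not valid.
(D) ⟨R⟩[R]ψ → [R]ψ is the dual of axiom 5, which corresponds to the euclidean property. Such an R need not be euclidean — not valid.
(E) [R]ψ → ψ is axiom T, which corresponds to reflexivity. Such an R need not be reflexive — not valid.

B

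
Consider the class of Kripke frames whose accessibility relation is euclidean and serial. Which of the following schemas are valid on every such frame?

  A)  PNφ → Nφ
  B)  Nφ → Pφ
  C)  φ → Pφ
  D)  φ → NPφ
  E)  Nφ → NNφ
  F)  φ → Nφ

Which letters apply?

(A) PNφ → Nφ is the dual of axiom 5, which corresponds to the euclidean property. Every such R is euclidean — valid.
(B) Nφ → Pφ is axiom D; it is valid on a frame exactly when R is serial. Every such R is serial, so valid.
(C) φ → Pφ (the dual of axiom T) characterises the reflexive frames. Such an R need not be reflexive — not valid.
(D) φ → NPφ is axiom B, which corresponds to symmetry. Such an R need not be symmetric — not valid.
(E) axiom 4: valid iff R is transitive. Such an R need not be transitive — not valid.
(F) φ → Nφ is valid only on frames where every R-edge is a self-loop. Such an R need not be a subset of the identity — not valid.

A, B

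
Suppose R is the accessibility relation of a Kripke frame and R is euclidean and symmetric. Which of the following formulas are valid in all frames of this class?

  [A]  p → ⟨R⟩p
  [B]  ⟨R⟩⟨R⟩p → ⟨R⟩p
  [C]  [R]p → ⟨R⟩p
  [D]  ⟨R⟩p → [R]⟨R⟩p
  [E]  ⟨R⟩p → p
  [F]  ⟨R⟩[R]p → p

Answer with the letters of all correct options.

A symmetric euclidean relation is transitive (uRv and vRw give vRu by symmetry, then uRw by the euclidean condition, applied at v).
(A) p → ⟨R⟩p is the dual of axiom T; it is valid on a frame exactly when R is reflexive. Such an R need not be reflexive, so not valid.
(B) ⟨R⟩⟨R⟩p → ⟨R⟩p is the dual of axiom 4; it is valid on a frame exactly when R is transitive. Every such R is transitive, so valid.
(C) [R]p → ⟨R⟩p is axiom D; it is valid on a frame exactly when R is serial. Such an R need not be serial, so not valid.
(D) ⟨R⟩p → [R]⟨R⟩p (axiom 5) characterises the euclidean frames. Every such R is euclidean — valid.
(E) ⟨R⟩p → p is valid only on frames where every R-edge is a self-loop. Such an R need not be a subset of the identity — not valid.
(F) ⟨R⟩[R]p → p is the dual of axiom B; it is valid on a frame exactly when R is symmetric. Every such R is symmetric, so valid.

B, D, F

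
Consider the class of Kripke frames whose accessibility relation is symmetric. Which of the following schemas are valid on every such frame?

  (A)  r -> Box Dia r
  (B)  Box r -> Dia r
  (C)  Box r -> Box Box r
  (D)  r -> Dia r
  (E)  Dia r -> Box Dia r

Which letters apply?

(A) r -> Box Dia r is axiom B, which corresponds to symmetry. Every such R is symmetric — valid.
(B) Box r -> Dia r (axiom D) characterises the serial frames. Such an R need not be serial — not valid.
(C) Box r -> Box Box r is axiom 4, which corresponds to transitivity. Such an R need not be transitive — not valid.
(D) r -> Dia r (the dual of axiom T) characterises the reflexive frames. Such an R need not be reflexive — not valid.
(E) Dia r -> Box Dia r (axiom 5) characterises the euclidean frames. Such an R need not be euclidean — not valid.

A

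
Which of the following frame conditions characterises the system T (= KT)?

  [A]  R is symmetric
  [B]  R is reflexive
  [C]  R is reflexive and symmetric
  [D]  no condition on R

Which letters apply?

B

(A) this class determines KB, not T (= KT).
(B) T (= KT) is sound and complete for exactly this class.
(C) this class determines B (= KTB), not T (= KT).
(D) this class determines K, not T (= KT).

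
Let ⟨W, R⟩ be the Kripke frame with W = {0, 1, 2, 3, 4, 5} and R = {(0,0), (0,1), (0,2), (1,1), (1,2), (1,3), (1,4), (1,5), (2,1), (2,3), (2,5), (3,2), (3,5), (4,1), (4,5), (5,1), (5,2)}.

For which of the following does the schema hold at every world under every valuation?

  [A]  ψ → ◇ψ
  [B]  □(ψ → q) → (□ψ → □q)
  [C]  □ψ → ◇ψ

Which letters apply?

R is not reflexive: not 2 R 2.
R is serial: every world has an R-successor.
(A) ψ → ◇ψ is the dual of axiom T, which corresponds to reflexivity. R is not reflexive — not valid.
(B) □(ψ → q) → (□ψ → □q) is the K axiom; it holds on all frames — valid.
(C) □ψ → ◇ψ is axiom D; it is valid on a frame exactly when R is serial. R is serial, so valid.

B, C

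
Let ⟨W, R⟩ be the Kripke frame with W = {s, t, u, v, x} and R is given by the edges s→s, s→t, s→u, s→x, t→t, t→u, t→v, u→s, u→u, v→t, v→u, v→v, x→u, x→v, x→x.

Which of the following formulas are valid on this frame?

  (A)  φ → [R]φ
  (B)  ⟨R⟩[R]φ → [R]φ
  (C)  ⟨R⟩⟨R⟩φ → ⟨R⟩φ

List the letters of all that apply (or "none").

R is not transitive: s R t and t R v but not s R v.
R is not euclidean: s R t and s R s but not t R s.
R is not a subset of the identity: s R t with s ≠ t.
(A) φ → [R]φ is equivalent to ◇p→p; it holds exactly when R ⊆ identity. Here R ⊄ identity — not valid.
(B) the dual of axiom 5: valid iff R is euclidean. R is not euclidean — not valid.
(C) ⟨R⟩⟨R⟩φ → ⟨R⟩φ (the dual of axiom 4) characterises the transitive frames. R is not transitive — not valid.

none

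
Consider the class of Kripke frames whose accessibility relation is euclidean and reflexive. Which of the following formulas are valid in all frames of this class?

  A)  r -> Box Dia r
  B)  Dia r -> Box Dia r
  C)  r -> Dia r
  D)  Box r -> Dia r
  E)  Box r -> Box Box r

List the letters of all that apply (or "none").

A, B, C, D, E

A reflexive euclidean relation is also symmetric (from wRw and wRv the euclidean condition gives vRw) and hence transitive; it is an equivalence relation.
(A) r -> Box Dia r is axiom B; it is valid on a frame exactly when R is symmetric. Every such R is symmetric, so valid.
(B) Dia r -> Box Dia r is axiom 5, which corresponds to the euclidean property. Every such R is euclidean — valid.
(C) r -> Dia r is the dual of axiom T; it is valid on a frame exactly when R is reflexive. Every such R is reflexive, so valid.
(D) Box r -> Dia r is axiom D; it is valid on a frame exactly when R is serial. Every such R is serial, so valid.
(E) Box r -> Box Box r (axiom 4) characterises the transitive frames. Every such R is transitive — valid.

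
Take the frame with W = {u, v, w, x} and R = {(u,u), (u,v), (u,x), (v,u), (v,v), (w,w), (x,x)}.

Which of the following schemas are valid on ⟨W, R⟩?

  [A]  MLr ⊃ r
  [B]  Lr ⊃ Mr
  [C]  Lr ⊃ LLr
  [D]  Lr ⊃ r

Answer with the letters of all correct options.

B, D

R is reflexive: each world relates to itself.
R is not symmetric: u R x but not x R u.
R is not transitive: v R u and u R x but not v R x.
R is serial: every world has an R-successor.
(A) MLr ⊃ r is the dual of axiom B; it is valid on a frame exactly when R is symmetric. R is not symmetric, so not valid.
(B) Lr ⊃ Mr is axiom D, which corresponds to seriality. R is serial — valid.
(C) Lr ⊃ LLr is axiom 4; it is valid on a frame exactly when R is transitive. R is not transitive, so not valid.
(D) Lr ⊃ r is axiom T; it is valid on a frame exactly when R is reflexive. R is reflexive, so valid.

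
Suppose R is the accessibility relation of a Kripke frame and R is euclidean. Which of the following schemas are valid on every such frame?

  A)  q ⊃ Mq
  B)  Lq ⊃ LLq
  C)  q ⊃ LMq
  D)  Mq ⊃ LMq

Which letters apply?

(A) q ⊃ Mq is the dual of axiom T; it is valid on a frame exactly when R is reflexive. Such an R need not be reflexive, so not valid.
(B) Lq ⊃ LLq (axiom 4) characterises the transitive frames. Such an R need not be transitive — not valid.
(C) axiom B: valid iff R is symmetric. Such an R need not be symmetric — not valid.
(D) axiom 5: valid iff R is euclidean. Every such R is euclidean — valid.

D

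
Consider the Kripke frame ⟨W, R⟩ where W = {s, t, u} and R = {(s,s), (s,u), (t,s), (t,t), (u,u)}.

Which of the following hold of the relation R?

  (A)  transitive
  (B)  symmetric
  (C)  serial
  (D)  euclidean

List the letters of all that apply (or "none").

C

(A) not transitive: t R s and s R u but not t R u.
(B) not symmetric: s R u but not u R s.
(C) serial: every world has an R-successor.
(D) not euclidean: s R u and s R s but not u R s.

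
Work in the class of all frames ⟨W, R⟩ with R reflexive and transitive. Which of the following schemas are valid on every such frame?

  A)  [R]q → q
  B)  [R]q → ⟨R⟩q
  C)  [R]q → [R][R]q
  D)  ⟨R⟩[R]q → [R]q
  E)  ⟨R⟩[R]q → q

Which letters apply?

Reflexive relations are serial.
(A) [R]q → q is axiom T; it is valid on a frame exactly when R is reflexive. Every such R is reflexive, so valid.
(B) [R]q → ⟨R⟩q is axiom D, which corresponds to seriality. Every such R is serial — valid.
(C) axiom 4: valid iff R is transitive. Every such R is transitive — valid.
(D) ⟨R⟩[R]q → [R]q is the dual of axiom 5; it is valid on a frame exactly when R is euclidean. Such an R need not be euclidean, so not valid.
(E) ⟨R⟩[R]q → q is the dual of axiom B, which corresponds to symmetry. Such an R need not be symmetric — not valid.

A, B, C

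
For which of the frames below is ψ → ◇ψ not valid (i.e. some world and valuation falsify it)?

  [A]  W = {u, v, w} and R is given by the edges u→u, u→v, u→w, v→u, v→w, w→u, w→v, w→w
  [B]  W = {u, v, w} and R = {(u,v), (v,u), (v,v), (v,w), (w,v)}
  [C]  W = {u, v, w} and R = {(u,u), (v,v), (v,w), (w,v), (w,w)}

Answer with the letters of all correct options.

The schema ψ → ◇ψ is the dual of axiom T; it is valid on a frame iff R is reflexive.
(A) R is not reflexive (not v R v), so the schema fails here.
(B) R is not reflexive (not u R u), so the schema fails here.
(C) R is reflexive (each world relates to itself), so the schema is valid here.

A, B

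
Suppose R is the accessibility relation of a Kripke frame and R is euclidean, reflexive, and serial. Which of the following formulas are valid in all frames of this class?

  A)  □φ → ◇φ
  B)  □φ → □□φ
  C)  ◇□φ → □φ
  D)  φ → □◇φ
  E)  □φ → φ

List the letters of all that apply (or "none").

A relation that is euclidean, reflexive, and serial is also symmetric and transitive.
(A) axiom D: valid iff R is serial. Every such R is serial — valid.
(B) □φ → □□φ is axiom 4, which corresponds to transitivity. Every such R is transitive — valid.
(C) the dual of axiom 5: valid iff R is euclidean. Every such R is euclidean — valid.
(D) φ → □◇φ is axiom B; it is valid on a frame exactly when R is symmetric. Every such R is symmetric, so valid.
(E) axiom T: valid iff R is reflexive. Every such R is reflexive — valid.

A, B, C, D, E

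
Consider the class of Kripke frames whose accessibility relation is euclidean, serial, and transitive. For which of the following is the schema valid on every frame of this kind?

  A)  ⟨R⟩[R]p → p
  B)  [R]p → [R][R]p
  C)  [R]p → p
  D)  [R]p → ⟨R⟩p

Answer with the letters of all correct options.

B, D

(A) the dual of axiom B: valid iff R is symmetric. Such an R need not be symmetric — not valid.
(B) [R]p → [R][R]p is axiom 4; it is valid on a frame exactly when R is transitive. Every such R is transitive, so valid.
(C) [R]p → p (axiom T) characterises the reflexive frames. Such an R need not be reflexive — not valid.
(D) [R]p → ⟨R⟩p is axiom D, which corresponds to seriality. Every such R is serial — valid.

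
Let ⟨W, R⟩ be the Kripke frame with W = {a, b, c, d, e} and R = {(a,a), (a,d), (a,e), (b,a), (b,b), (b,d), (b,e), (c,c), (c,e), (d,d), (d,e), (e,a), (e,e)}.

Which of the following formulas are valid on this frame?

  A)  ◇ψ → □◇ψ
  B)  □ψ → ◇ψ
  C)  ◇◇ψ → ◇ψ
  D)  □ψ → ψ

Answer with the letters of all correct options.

B, D

R is reflexive: each world relates to itself.
R is not transitive: c R e and e R a but not c R a.
R is not euclidean: a R d and a R a but not d R a.
R is serial: every world has an R-successor.
(A) ◇ψ → □◇ψ is axiom 5; it is valid on a frame exactly when R is euclidean. R is not euclidean, so not valid.
(B) axiom D: valid iff R is serial. R is serial — valid.
(C) ◇◇ψ → ◇ψ is the dual of axiom 4; it is valid on a frame exactly when R is transitive. R is not transitive, so not valid.
(D) □ψ → ψ is axiom T, which corresponds to reflexivity. R is reflexive — valid.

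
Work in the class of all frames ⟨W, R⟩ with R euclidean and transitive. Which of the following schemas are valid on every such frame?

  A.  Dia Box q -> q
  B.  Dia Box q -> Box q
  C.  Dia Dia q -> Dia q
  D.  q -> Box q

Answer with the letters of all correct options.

(A) Dia Box q -> q is the dual of axiom B, which corresponds to symmetry. Such an R need not be symmetric — not valid.
(B) Dia Box q -> Box q is the dual of axiom 5; it is valid on a frame exactly when R is euclidean. Every such R is euclidean, so valid.
(C) Dia Dia q -> Dia q (the dual of axiom 4) characterises the transitive frames. Every such R is transitive — valid.
(D) q -> Box q (equivalent to ◇p→p) corresponds to R being a subset of the identity. Such an R need not be a subset of the identity, so not valid.

B, C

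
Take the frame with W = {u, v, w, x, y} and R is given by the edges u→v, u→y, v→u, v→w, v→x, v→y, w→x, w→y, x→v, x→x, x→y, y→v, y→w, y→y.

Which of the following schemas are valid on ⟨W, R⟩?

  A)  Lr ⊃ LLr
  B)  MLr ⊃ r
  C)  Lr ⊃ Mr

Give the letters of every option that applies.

R is not symmetric: u R y but not y R u.
R is not transitive: u R v and v R u but not u R u.
R is serial: every world has an R-successor.
(A) Lr ⊃ LLr is axiom 4; it is valid on a frame exactly when R is transitive. R is not transitive, so not valid.
(B) the dual of axiom B: valid iff R is symmetric. R is not symmetric — not valid.
(C) Lr ⊃ Mr is axiom D; it is valid on a frame exactly when R is serial. R is serial, so valid.

C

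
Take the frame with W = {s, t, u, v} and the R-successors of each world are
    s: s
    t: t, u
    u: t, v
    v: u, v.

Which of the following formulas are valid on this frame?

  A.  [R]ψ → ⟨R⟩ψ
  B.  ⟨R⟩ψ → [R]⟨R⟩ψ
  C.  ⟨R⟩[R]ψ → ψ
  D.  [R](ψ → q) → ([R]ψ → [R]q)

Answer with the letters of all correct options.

A, C, D

R is symmetric: every R-edge is matched by its reverse.
R is not euclidean: u R t and u R v but not t R v.
R is serial: every world has an R-successor.
(A) axiom D: valid iff R is serial. R is serial — valid.
(B) ⟨R⟩ψ → [R]⟨R⟩ψ (axiom 5) characterises the euclidean frames. R is not euclidean — not valid.
(C) the dual of axiom B: valid iff R is symmetric. R is symmetric — valid.
(D) [R](ψ → q) → ([R]ψ → [R]q) is axiom K, valid on every Kripke frame — valid.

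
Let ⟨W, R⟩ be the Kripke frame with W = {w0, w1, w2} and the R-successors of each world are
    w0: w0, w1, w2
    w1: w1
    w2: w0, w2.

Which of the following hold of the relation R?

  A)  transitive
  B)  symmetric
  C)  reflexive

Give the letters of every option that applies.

C

(A) not transitive: w2 R w0 and w0 R w1 but not w2 R w1.
(B) not symmetric: w0 R w1 but not w1 R w0.
(C) reflexive: each world relates to itself.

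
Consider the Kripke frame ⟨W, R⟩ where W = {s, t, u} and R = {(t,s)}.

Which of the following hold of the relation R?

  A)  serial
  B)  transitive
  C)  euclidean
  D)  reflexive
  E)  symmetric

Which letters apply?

(A) not serial: s has no R-successor.
(B) transitive: R is closed under composition.
(C) not euclidean: t R s and t R s but not s R s.
(D) not reflexive: not s R s.
(E) not symmetric: t R s but not s R t.

B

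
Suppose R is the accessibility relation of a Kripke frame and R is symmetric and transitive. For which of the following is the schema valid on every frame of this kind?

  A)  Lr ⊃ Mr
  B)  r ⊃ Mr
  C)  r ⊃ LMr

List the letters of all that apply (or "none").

C

A symmetric transitive relation is euclidean (uRv and uRw give vRu by symmetry, then vRw by transitivity).
(A) Lr ⊃ Mr is axiom D; it is valid on a frame exactly when R is serial. Such an R need not be serial, so not valid.
(B) r ⊃ Mr is the dual of axiom T; it is valid on a frame exactly when R is reflexive. Such an R need not be reflexive, so not valid.
(C) r ⊃ LMr (axiom B) characterises the symmetric frames. Every such R is symmetric — valid.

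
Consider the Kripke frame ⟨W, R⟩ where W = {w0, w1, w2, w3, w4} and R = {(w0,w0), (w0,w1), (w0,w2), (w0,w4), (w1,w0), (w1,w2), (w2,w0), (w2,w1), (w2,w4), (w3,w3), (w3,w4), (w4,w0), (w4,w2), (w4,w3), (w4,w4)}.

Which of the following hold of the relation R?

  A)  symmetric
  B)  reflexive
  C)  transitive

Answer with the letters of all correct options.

A

(A) symmetric: every R-edge is matched by its reverse.
(B) not reflexive: not w1 R w1.
(C) not transitive: w0 R w4 and w4 R w3 but not w0 R w3.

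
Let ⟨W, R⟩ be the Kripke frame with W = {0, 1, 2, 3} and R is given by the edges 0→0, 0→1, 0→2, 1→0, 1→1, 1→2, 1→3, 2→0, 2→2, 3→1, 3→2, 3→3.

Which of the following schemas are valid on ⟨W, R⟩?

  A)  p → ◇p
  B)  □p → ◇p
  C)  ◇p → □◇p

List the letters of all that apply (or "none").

R is reflexive: each world relates to itself.
R is not euclidean: 0 R 2 and 0 R 1 but not 2 R 1.
R is serial: every world has an R-successor.
(A) p → ◇p (the dual of axiom T) characterises the reflexive frames. R is reflexive — valid.
(B) □p → ◇p (axiom D) characterises the serial frames. R is serial — valid.
(C) ◇p → □◇p (axiom 5) characterises the euclidean frames. R is not euclidean — not valid.

A, B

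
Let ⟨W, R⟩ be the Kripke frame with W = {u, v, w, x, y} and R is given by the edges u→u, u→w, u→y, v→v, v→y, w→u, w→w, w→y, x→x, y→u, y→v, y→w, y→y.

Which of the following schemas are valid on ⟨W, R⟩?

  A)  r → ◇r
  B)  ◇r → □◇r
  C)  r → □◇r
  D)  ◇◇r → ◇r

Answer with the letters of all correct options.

R is reflexive: each world relates to itself.
R is symmetric: every R-edge is matched by its reverse.
R is not transitive: u R y and y R v but not u R v.
R is not euclidean: y R u and y R v but not u R v.
(A) r → ◇r (the dual of axiom T) characterises the reflexive frames. R is reflexive — valid.
(B) ◇r → □◇r is axiom 5; it is valid on a frame exactly when R is euclidean. R is not euclidean, so not valid.
(C) axiom B: valid iff R is symmetric. R is symmetric — valid.
(D) the dual of axiom 4: valid iff R is transitive. R is not transitive — not valid.

A, C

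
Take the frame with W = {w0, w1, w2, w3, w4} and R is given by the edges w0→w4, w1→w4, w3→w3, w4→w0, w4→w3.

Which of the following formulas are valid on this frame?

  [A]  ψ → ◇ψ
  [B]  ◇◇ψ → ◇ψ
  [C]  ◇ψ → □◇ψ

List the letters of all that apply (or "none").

none

R is not reflexive: not w0 R w0.
R is not transitive: w0 R w4 and w4 R w0 but not w0 R w0.
R is not euclidean: w4 R w0 and w4 R w3 but not w0 R w3.
(A) ψ → ◇ψ is the dual of axiom T; it is valid on a frame exactly when R is reflexive. R is not reflexive, so not valid.
(B) ◇◇ψ → ◇ψ (the dual of axiom 4) characterises the transitive frames. R is not transitive — not valid.
(C) ◇ψ → □◇ψ is axiom 5, which corresponds to the euclidean property. R is not euclidean — not valid.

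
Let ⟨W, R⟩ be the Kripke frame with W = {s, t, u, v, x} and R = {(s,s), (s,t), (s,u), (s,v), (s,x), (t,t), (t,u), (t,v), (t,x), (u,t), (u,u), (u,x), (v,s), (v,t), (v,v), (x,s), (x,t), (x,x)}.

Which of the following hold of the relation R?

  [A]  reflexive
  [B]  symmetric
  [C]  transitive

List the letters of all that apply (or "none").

(A) reflexive: each world relates to itself.
(B) not symmetric: s R t but not t R s.
(C) not transitive: t R v and v R s but not t R s.

A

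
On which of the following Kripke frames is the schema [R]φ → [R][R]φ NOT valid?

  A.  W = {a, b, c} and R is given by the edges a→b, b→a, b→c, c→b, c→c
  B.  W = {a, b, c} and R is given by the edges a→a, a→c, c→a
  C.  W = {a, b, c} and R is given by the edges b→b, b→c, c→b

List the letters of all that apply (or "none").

A, B, C

The schema [R]φ → [R][R]φ is axiom 4; it is valid on a frame iff R is transitive.
(A) R is not transitive (a R b and b R a but not a R a), so the schema fails here.
(B) R is not transitive (c R a and a R c but not c R c), so the schema fails here.
(C) R is not transitive (c R b and b R c but not c R c), so the schema fails here.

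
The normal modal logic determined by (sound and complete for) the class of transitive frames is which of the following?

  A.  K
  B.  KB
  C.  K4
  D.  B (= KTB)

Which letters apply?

C

(A) K is determined by the class of arbitrary frames.
(B) KB is determined by the class of symmetric frames.
(C) K4 is determined by exactly this class.
(D) B (= KTB) is determined by the class of reflexive and symmetric frames.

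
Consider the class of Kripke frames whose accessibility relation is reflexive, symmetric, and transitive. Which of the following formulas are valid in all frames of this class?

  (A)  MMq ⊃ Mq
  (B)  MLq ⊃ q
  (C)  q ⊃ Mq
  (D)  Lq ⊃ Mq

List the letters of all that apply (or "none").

A relation that is reflexive, symmetric, and transitive is also euclidean and serial.
(A) MMq ⊃ Mq (the dual of axiom 4) characterises the transitive frames. Every such R is transitive — valid.
(B) the dual of axiom B: valid iff R is symmetric. Every such R is symmetric — valid.
(C) the dual of axiom T: valid iff R is reflexive. Every such R is reflexive — valid.
(D) Lq ⊃ Mq is axiom D, which corresponds to seriality. Every such R is serial — valid.

A, B, C, D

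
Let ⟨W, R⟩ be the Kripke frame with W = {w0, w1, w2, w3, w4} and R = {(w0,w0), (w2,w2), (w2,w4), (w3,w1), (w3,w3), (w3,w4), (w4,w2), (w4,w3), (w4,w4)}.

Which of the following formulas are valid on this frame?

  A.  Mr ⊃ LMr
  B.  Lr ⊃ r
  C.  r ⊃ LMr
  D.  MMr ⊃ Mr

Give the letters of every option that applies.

none

R is not reflexive: not w1 R w1.
R is not symmetric: w3 R w1 but not w1 R w3.
R is not transitive: w2 R w4 and w4 R w3 but not w2 R w3.
R is not euclidean: w3 R w1 and w3 R w3 but not w1 R w3.
(A) axiom 5: valid iff R is euclidean. R is not euclidean — not valid.
(B) axiom T: valid iff R is reflexive. R is not reflexive — not valid.
(C) r ⊃ LMr is axiom B; it is valid on a frame exactly when R is symmetric. R is not symmetric, so not valid.
(D) MMr ⊃ Mr (the dual of axiom 4) characterises the transitive frames. R is not transitive — not valid.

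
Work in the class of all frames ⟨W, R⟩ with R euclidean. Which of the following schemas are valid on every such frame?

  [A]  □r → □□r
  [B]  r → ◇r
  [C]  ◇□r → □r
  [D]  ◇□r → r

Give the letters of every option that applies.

C

(A) □r → □□r is axiom 4; it is valid on a frame exactly when R is transitive. Such an R need not be transitive, so not valid.
(B) r → ◇r (the dual of axiom T) characterises the reflexive frames. Such an R need not be reflexive — not valid.
(C) ◇□r → □r (the dual of axiom 5) characterises the euclidean frames. Every such R is euclidean — valid.
(D) ◇□r → r (the dual of axiom B) characterises the symmetric frames. Such an R need not be symmetric — not valid.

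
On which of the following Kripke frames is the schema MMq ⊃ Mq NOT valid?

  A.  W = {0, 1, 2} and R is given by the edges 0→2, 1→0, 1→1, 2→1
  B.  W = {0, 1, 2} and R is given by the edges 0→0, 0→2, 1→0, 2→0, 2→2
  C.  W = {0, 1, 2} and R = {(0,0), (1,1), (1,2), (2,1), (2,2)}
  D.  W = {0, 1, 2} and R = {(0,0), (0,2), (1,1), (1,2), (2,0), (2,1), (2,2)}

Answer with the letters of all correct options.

A, B, D

The schema MMq ⊃ Mq is the dual of axiom 4; it is valid on a frame iff R is transitive.
(A) R is not transitive (0 R 2 and 2 R 1 but not 0 R 1), so the schema fails here.
(B) R is not transitive (1 R 0 and 0 R 2 but not 1 R 2), so the schema fails here.
(C) R is transitive (R is closed under composition), so the schema is valid here.
(D) R is not transitive (0 R 2 and 2 R 1 but not 0 R 1), so the schema fails here.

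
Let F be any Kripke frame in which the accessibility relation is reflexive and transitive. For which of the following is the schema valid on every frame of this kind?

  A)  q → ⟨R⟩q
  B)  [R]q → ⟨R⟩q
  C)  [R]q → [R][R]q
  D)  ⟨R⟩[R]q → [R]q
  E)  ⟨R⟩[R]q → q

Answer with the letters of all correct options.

Reflexive relations are serial.
(A) q → ⟨R⟩q is the dual of axiom T; it is valid on a frame exactly when R is reflexive. Every such R is reflexive, so valid.
(B) [R]q → ⟨R⟩q is axiom D; it is valid on a frame exactly when R is serial. Every such R is serial, so valid.
(C) [R]q → [R][R]q is axiom 4; it is valid on a frame exactly when R is transitive. Every such R is transitive, so valid.
(D) ⟨R⟩[R]q → [R]q is the dual of axiom 5; it is valid on a frame exactly when R is euclidean. Such an R need not be euclidean, so not valid.
(E) the dual of axiom B: valid iff R is symmetric. Such an R need not be symmetric — not valid.

A, B, C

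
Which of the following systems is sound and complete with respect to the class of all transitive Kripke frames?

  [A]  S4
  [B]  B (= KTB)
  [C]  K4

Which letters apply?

(A) S4 is determined by the class of reflexive and transitive frames.
(B) B (= KTB) is determined by the class of reflexive and symmetric frames.
(C) K4 is determined by exactly this class.

C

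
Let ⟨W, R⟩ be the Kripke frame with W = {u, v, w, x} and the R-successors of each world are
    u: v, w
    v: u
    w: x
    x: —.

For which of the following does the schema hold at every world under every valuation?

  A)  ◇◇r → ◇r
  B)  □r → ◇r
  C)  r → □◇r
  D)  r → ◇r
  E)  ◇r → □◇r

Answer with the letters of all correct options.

R is not reflexive: not u R u.
R is not symmetric: u R w but not w R u.
R is not transitive: u R v and v R u but not u R u.
R is not euclidean: u R v and u R w but not v R w.
R is not serial: x has no R-successor.
(A) ◇◇r → ◇r is the dual of axiom 4, which corresponds to transitivity. R is not transitive — not valid.
(B) □r → ◇r is axiom D, which corresponds to seriality. R is not serial — not valid.
(C) r → □◇r (axiom B) characterises the symmetric frames. R is not symmetric — not valid.
(D) r → ◇r is the dual of axiom T; it is valid on a frame exactly when R is reflexive. R is not reflexive, so not valid.
(E) ◇r → □◇r is axiom 5; it is valid on a frame exactly when R is euclidean. R is not euclidean, so not valid.

none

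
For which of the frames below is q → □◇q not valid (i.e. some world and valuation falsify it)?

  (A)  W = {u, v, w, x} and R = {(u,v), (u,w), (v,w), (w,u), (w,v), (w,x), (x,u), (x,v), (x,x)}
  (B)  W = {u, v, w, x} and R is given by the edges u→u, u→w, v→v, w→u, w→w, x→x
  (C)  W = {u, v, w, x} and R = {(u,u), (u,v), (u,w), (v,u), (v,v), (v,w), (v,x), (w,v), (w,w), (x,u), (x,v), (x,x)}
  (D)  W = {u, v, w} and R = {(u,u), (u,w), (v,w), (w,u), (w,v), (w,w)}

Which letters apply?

The schema q → □◇q is axiom B; it is valid on a frame iff R is symmetric.
(A) R is not symmetric (u R v but not v R u), so the schema fails here.
(B) R is symmetric (every R-edge is matched by its reverse), so the schema is valid here.
(C) R is not symmetric (u R w but not w R u), so the schema fails here.
(D) R is symmetric (every R-edge is matched by its reverse), so the schema is valid here.

A, C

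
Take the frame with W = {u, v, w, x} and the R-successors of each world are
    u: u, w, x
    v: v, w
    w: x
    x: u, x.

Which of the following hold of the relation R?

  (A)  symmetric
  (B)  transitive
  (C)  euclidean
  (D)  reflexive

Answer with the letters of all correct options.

none

(A) not symmetric: u R w but not w R u.
(B) not transitive: v R w and w R x but not v R x.
(C) not euclidean: u R w and u R u but not w R u.
(D) not reflexive: not w R w.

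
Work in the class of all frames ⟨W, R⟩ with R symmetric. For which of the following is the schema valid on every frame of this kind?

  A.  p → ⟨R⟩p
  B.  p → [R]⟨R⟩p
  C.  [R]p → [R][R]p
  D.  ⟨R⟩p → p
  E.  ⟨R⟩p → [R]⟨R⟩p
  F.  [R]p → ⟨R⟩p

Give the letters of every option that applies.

(A) p → ⟨R⟩p (the dual of axiom T) characterises the reflexive frames. Such an R need not be reflexive — not valid.
(B) axiom B: valid iff R is symmetric. Every such R is symmetric — valid.
(C) [R]p → [R][R]p is axiom 4; it is valid on a frame exactly when R is transitive. Such an R need not be transitive, so not valid.
(D) ⟨R⟩p → p is valid only on frames where every R-edge is a self-loop. Such an R need not be a subset of the identity — not valid.
(E) ⟨R⟩p → [R]⟨R⟩p is axiom 5; it is valid on a frame exactly when R is euclidean. Such an R need not be euclidean, so not valid.
(F) [R]p → ⟨R⟩p is axiom D, which corresponds to seriality. Such an R need not be serial — not valid.

B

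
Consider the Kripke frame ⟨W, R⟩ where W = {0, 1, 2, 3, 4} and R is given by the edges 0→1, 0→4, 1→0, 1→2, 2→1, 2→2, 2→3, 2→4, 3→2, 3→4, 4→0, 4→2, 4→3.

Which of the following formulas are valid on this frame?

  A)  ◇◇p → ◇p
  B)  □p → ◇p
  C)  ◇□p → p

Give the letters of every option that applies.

B, C

R is symmetric: every R-edge is matched by its reverse.
R is not transitive: 0 R 1 and 1 R 0 but not 0 R 0.
R is serial: every world has an R-successor.
(A) ◇◇p → ◇p is the dual of axiom 4; it is valid on a frame exactly when R is transitive. R is not transitive, so not valid.
(B) □p → ◇p (axiom D) characterises the serial frames. R is serial — valid.
(C) ◇□p → p is the dual of axiom B; it is valid on a frame exactly when R is symmetric. R is symmetric, so valid.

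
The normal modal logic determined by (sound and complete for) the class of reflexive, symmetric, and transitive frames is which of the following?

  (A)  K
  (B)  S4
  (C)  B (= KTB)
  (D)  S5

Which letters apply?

(A) K is determined by the class of arbitrary frames.
(B) S4 is determined by the class of reflexive and transitive frames.
(C) B (= KTB) is determined by the class of reflexive and symmetric frames.
(D) S5 is determined by exactly this class.

D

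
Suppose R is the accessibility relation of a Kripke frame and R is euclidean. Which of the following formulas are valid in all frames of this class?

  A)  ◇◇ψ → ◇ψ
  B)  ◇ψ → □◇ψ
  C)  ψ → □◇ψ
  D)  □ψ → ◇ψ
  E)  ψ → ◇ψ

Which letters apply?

B

(A) the dual of axiom 4: valid iff R is transitive. Such an R need not be transitive — not valid.
(B) ◇ψ → □◇ψ is axiom 5, which corresponds to the euclidean property. Every such R is euclidean — valid.
(C) ψ → □◇ψ is axiom B; it is valid on a frame exactly when R is symmetric. Such an R need not be symmetric, so not valid.
(D) □ψ → ◇ψ is axiom D, which corresponds to seriality. Such an R need not be serial — not valid.
(E) ψ → ◇ψ is the dual of axiom T; it is valid on a frame exactly when R is reflexive. Such an R need not be reflexive, so not valid.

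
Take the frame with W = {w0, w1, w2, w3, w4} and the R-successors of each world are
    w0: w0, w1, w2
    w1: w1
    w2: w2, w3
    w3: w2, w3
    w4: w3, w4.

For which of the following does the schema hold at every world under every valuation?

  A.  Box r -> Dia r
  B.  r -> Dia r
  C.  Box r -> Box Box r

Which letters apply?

A, B

R is reflexive: each world relates to itself.
R is not transitive: w0 R w2 and w2 R w3 but not w0 R w3.
R is serial: every world has an R-successor.
(A) Box r -> Dia r is axiom D, which corresponds to seriality. R is serial — valid.
(B) r -> Dia r is the dual of axiom T; it is valid on a frame exactly when R is reflexive. R is reflexive, so valid.
(C) Box r -> Box Box r (axiom 4) characterises the transitive frames. R is not transitive — not valid.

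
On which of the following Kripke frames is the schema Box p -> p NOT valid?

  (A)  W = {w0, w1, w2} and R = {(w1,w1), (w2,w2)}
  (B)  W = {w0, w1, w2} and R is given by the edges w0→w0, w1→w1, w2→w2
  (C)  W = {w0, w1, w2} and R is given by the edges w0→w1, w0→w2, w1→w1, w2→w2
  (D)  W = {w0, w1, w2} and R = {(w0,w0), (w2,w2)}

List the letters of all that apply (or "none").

The schema Box p -> p is axiom T; it is valid on a frame iff R is reflexive.
(A) R is not reflexive (not w0 R w0), so the schema fails here.
(B) R is reflexive (each world relates to itself), so the schema is valid here.
(C) R is not reflexive (not w0 R w0), so the schema fails here.
(D) R is not reflexive (not w1 R w1), so the schema fails here.

A, C, D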